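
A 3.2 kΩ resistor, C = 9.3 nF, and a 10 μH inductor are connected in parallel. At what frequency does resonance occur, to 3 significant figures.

ω₀ = 1/√(LC) = 1/√(1e-05 × 9.3e-09) = 3.279e+06 rad/s
f₀ = ω₀/(2π) = 522 kHz

522 kHz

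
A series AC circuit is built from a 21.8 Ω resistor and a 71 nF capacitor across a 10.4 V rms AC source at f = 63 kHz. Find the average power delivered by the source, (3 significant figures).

1.35 W

ω = 2πf = 395800 rad/s
X_C = 1/(ωC) = 35.6 Ω
Z = 21.8 − j35.6 Ω
|Z| = √(21.8² + 35.6²) = 41.7 Ω
∠Z = arctan(-35.6/21.8) = -58.5°
I = V/|Z| = 249 mA
P = VI cos φ = 10.4 × 0.249 × cos(-58.5°) = 1.35 W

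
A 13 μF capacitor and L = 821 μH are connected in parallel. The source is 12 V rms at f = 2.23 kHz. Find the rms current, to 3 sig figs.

ω = 2πf = 14010 rad/s
X_L = ωL = 11.5 Ω
X_C = 1/(ωC) = 5.49 Ω
Parallel: admittances add. Y = 1/(jωL) + jωC
Y = (0 + j0.0952) S
|Y| = 0.0952 S → |Z| = 1/|Y| = 10.5 Ω, ∠Z = −∠Y = -90.0°
I = V/|Z| = 12/10.5 = 1.14 A

1.14 A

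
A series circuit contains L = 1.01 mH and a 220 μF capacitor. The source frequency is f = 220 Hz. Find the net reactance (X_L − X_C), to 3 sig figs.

ω = 2πf = 1382 rad/s
X_L = ωL = 1.40 Ω
X_C = 1/(ωC) = 3.29 Ω
X = 1.40 − 3.29 = -1.89 Ω

-1.89 Ω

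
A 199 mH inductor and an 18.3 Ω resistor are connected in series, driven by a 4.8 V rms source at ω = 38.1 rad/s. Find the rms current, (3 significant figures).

X_L = ωL = 7.58 Ω
Z = 18.3 + j7.58 Ω
|Z| = √(18.3² + 7.58²) = 19.8 Ω
I = V/|Z| = 4.8/19.8 = 242 mA

242 mA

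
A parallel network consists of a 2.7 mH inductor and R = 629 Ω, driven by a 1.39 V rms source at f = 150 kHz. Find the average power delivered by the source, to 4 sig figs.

ω = 2πf = 942500 rad/s
X_L = ωL = 2545 Ω
Parallel: admittances add. Y = 1/R + 1/(jωL)
Y = (0.001590 − j0.0003930) S
|Y| = 0.001638 S → |Z| = 1/|Y| = 610.6 Ω, ∠Z = −∠Y = 13.88°
I = V/|Z| = 2.276 mA
P = VI cos φ = 1.39 × 0.002276 × cos(13.88°) = 3.072 mW

3.072 mW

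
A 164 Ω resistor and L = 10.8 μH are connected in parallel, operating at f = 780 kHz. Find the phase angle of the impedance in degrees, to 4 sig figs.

ω = 2πf = 4.901e+06 rad/s
X_L = ωL = 52.93 Ω
Parallel: admittances add. Y = 1/R + 1/(jωL)
Y = (0.006098 − j0.01889) S
|Y| = 0.01985 S → |Z| = 1/|Y| = 50.37 Ω, ∠Z = −∠Y = 72.11°

72.11°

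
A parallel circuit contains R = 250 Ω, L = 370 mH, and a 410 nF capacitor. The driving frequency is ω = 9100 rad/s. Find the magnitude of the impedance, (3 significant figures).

X_L = ωL = 3370 Ω
X_C = 1/(ωC) = 268 Ω
Parallel: admittances add. Y = 1/R + 1/(jωL) + jωC
Y = (0.00400 + j0.00343) S
|Y| = 0.00527 S → |Z| = 1/|Y| = 190 Ω, ∠Z = −∠Y = -40.6°

190 Ω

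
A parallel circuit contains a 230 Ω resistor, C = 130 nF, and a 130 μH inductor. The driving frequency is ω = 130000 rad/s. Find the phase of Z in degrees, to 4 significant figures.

X_L = ωL = 16.90 Ω
X_C = 1/(ωC) = 59.17 Ω
Parallel: admittances add. Y = 1/R + 1/(jωL) + jωC
Y = (0.004348 − j0.04227) S
|Y| = 0.04249 S → |Z| = 1/|Y| = 23.53 Ω, ∠Z = −∠Y = 84.13°

84.13°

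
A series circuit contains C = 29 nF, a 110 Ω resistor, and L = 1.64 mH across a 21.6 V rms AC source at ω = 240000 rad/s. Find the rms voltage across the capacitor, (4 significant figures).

11.37 V

X_L = ωL = 393.6 Ω
X_C = 1/(ωC) = 143.7 Ω
Net reactance X = X_L − X_C = 249.9 Ω
Z = 110.0 + j249.9 Ω
|Z| = √(110.0² + 249.9²) = 273.1 Ω
I = V/|Z| = 79.10 mA
V_C = I·|Z_C| = 0.07910 × 143.7 = 11.37 V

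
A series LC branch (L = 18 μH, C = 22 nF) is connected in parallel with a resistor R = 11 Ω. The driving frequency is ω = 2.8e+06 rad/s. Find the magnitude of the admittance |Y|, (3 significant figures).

X_L = ωL = 50.4 Ω
X_C = 1/(ωC) = 16.2 Ω
Branch 1: Z₁ = R = 11.0 Ω
Branch 2 (series LC): Z₂ = j(X_L − X_C) = j34.2 Ω
Parallel: Z = Z₁Z₂/(Z₁+Z₂), |Z| = 10.5 Ω, ∠Z = 17.8°
|Y| = 1/|Z| = 95.5 mS

95.5 mS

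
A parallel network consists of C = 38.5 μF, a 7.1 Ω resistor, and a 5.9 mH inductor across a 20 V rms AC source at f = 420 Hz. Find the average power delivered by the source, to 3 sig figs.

56.3 W

ω = 2πf = 2639 rad/s
X_L = ωL = 15.6 Ω
X_C = 1/(ωC) = 9.84 Ω
Parallel: admittances add. Y = 1/R + 1/(jωL) + jωC
Y = (0.141 + j0.0374) S
|Y| = 0.146 S → |Z| = 1/|Y| = 6.86 Ω, ∠Z = −∠Y = -14.9°
I = V/|Z| = 2.91 A
P = VI cos φ = 20 × 2.91 × cos(-14.9°) = 56.3 W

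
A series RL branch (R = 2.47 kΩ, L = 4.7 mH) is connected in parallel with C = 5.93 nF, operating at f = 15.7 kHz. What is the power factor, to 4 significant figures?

0.6073

ω = 2πf = 98650 rad/s
X_L = ωL = 463.6 Ω
X_C = 1/(ωC) = 1709 Ω
Branch 1 (R+jX_L): Z₁ = 2470 + j463.6 Ω, |Z₁| = 2513 Ω
Branch 2 (−jX_C): Z₂ = −j1709 Ω
Parallel: Z = Z₁Z₂/(Z₁+Z₂), |Z| = 1553 Ω, ∠Z = -52.60°
cos φ = cos(-52.60°) = 0.6073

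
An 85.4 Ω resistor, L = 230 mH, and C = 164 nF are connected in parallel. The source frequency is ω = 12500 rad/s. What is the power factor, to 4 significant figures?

X_L = ωL = 2875 Ω
X_C = 1/(ωC) = 487.8 Ω
Parallel: admittances add. Y = 1/R + 1/(jωL) + jωC
Y = (0.01171 + j0.001702) S
|Y| = 0.01183 S → |Z| = 1/|Y| = 84.51 Ω, ∠Z = −∠Y = -8.271°
cos φ = cos(-8.271°) = 0.9896

0.9896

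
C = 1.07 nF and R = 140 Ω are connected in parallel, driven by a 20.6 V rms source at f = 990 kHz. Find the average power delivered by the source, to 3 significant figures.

ω = 2πf = 6.22e+06 rad/s
X_C = 1/(ωC) = 150 Ω
Parallel: admittances add. Y = 1/R + jωC
Y = (0.00714 + j0.00666) S
|Y| = 0.00976 S → |Z| = 1/|Y| = 102 Ω, ∠Z = −∠Y = -43.0°
I = V/|Z| = 201 mA
P = VI cos φ = 20.6 × 0.201 × cos(-43.0°) = 3.03 W

3.03 W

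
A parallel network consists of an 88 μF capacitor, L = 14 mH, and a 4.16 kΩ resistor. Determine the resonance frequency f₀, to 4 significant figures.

ω₀ = 1/√(LC) = 1/√(0.014 × 8.8e-05) = 900.9 rad/s
f₀ = ω₀/(2π) = 143.4 Hz

143.4 Hz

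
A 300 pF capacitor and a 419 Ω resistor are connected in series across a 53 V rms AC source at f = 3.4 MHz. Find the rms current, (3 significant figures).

ω = 2πf = 2.136e+07 rad/s
X_C = 1/(ωC) = 156 Ω
Z = 419 − j156 Ω
|Z| = √(419² + 156²) = 447 Ω
I = V/|Z| = 53/447 = 119 mA

119 mA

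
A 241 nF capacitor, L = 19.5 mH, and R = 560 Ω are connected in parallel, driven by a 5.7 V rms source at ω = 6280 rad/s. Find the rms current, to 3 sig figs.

X_L = ωL = 122 Ω
X_C = 1/(ωC) = 661 Ω
Parallel: admittances add. Y = 1/R + 1/(jωL) + jωC
Y = (0.00179 − j0.00665) S
|Y| = 0.00689 S → |Z| = 1/|Y| = 145 Ω, ∠Z = −∠Y = 75.0°
I = V/|Z| = 5.7/145 = 39.3 mA

39.3 mA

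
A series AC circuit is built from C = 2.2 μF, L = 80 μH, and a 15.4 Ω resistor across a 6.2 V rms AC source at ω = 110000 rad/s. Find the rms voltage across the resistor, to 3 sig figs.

5.93 V

X_L = ωL = 8.80 Ω
X_C = 1/(ωC) = 4.13 Ω
Net reactance X = X_L − X_C = 4.67 Ω
Z = 15.4 + j4.67 Ω
|Z| = √(15.4² + 4.67²) = 16.1 Ω
I = V/|Z| = 385 mA
V_R = I·|Z_R| = 0.385 × 15.4 = 5.93 V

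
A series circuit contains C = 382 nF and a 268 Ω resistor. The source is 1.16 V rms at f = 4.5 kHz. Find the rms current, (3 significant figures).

4.09 mA

ω = 2πf = 28270 rad/s
X_C = 1/(ωC) = 92.6 Ω
Z = 268 − j92.6 Ω
|Z| = √(268² + 92.6²) = 284 Ω
I = V/|Z| = 1.16/284 = 4.09 mA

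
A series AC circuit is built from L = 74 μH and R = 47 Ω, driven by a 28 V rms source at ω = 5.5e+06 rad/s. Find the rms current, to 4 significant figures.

X_L = ωL = 407.0 Ω
Z = 47.00 + j407.0 Ω
|Z| = √(47.00² + 407.0²) = 409.7 Ω
I = V/|Z| = 28/409.7 = 68.34 mA

68.34 mA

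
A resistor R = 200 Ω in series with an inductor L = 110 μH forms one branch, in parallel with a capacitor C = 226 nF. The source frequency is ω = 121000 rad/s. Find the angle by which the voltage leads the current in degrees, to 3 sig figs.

-79.6°

X_L = ωL = 13.3 Ω
X_C = 1/(ωC) = 36.6 Ω
Branch 1 (R+jX_L): Z₁ = 200 + j13.3 Ω, |Z₁| = 200 Ω
Branch 2 (−jX_C): Z₂ = −j36.6 Ω
Parallel: Z = Z₁Z₂/(Z₁+Z₂), |Z| = 36.4 Ω, ∠Z = -79.6°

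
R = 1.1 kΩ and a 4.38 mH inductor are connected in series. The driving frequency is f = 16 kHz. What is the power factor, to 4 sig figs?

0.9284

ω = 2πf = 100500 rad/s
X_L = ωL = 440.3 Ω
Z = 1100 + j440.3 Ω
|Z| = √(1100² + 440.3²) = 1185 Ω
∠Z = arctan(440.3/1100) = 21.82°
cos φ = cos(21.82°) = 0.9284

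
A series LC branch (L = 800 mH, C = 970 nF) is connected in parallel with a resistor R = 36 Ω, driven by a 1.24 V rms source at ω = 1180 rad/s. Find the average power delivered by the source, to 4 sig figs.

X_L = ωL = 944.0 Ω
X_C = 1/(ωC) = 873.7 Ω
Branch 1: Z₁ = R = 36.00 Ω
Branch 2 (series LC): Z₂ = j(X_L − X_C) = j70.33 Ω
Parallel: Z = Z₁Z₂/(Z₁+Z₂), |Z| = 32.05 Ω, ∠Z = 27.11°
I = V/|Z| = 38.69 mA
P = VI cos φ = 1.24 × 0.03869 × cos(27.11°) = 42.71 mW

42.71 mW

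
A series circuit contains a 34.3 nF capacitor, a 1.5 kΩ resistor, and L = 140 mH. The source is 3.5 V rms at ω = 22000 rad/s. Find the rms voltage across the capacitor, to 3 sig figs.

X_L = ωL = 3080 Ω
X_C = 1/(ωC) = 1330 Ω
Net reactance X = X_L − X_C = 1750 Ω
Z = 1500 + j1750 Ω
|Z| = √(1500² + 1750²) = 2310 Ω
I = V/|Z| = 1.52 mA
V_C = I·|Z_C| = 0.00152 × 1330 = 2.01 V

2.01 V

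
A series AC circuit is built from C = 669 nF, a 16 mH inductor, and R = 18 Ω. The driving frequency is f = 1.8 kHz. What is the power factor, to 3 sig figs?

ω = 2πf = 11310 rad/s
X_L = ωL = 181 Ω
X_C = 1/(ωC) = 132 Ω
Net reactance X = X_L − X_C = 48.8 Ω
Z = 18.0 + j48.8 Ω
|Z| = √(18.0² + 48.8²) = 52.0 Ω
∠Z = arctan(48.8/18.0) = 69.7°
cos φ = cos(69.7°) = 0.346

0.346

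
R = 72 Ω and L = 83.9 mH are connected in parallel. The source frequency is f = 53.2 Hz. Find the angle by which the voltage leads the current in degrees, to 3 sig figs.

68.7°

ω = 2πf = 334.3 rad/s
X_L = ωL = 28.0 Ω
Parallel: admittances add. Y = 1/R + 1/(jωL)
Y = (0.0139 − j0.0357) S
|Y| = 0.0383 S → |Z| = 1/|Y| = 26.1 Ω, ∠Z = −∠Y = 68.7°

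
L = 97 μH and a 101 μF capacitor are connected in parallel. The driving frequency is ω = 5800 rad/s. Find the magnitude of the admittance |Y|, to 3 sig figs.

1.19 S

X_L = ωL = 0.563 Ω
X_C = 1/(ωC) = 1.71 Ω
Parallel: admittances add. Y = 1/(jωL) + jωC
Y = (0 − j1.19) S
|Y| = 1.19 S → |Z| = 1/|Y| = 0.839 Ω, ∠Z = −∠Y = 90.0°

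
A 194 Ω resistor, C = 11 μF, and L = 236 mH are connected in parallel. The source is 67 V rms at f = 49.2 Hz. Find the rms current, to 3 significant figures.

772 mA

ω = 2πf = 309.1 rad/s
X_L = ωL = 73.0 Ω
X_C = 1/(ωC) = 294 Ω
Parallel: admittances add. Y = 1/R + 1/(jωL) + jωC
Y = (0.00515 − j0.0103) S
|Y| = 0.0115 S → |Z| = 1/|Y| = 86.8 Ω, ∠Z = −∠Y = 63.4°
I = V/|Z| = 67/86.8 = 772 mA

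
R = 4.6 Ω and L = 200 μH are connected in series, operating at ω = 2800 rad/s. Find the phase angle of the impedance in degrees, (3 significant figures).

X_L = ωL = 0.560 Ω
Z = 4.60 + j0.560 Ω
|Z| = √(4.60² + 0.560²) = 4.63 Ω
∠Z = arctan(0.560/4.60) = 6.94°

6.94°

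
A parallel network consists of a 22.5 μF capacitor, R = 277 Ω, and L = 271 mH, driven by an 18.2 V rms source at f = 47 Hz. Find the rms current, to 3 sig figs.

ω = 2πf = 295.3 rad/s
X_L = ωL = 80.0 Ω
X_C = 1/(ωC) = 151 Ω
Parallel: admittances add. Y = 1/R + 1/(jωL) + jωC
Y = (0.00361 − j0.00585) S
|Y| = 0.00688 S → |Z| = 1/|Y| = 145 Ω, ∠Z = −∠Y = 58.3°
I = V/|Z| = 18.2/145 = 125 mA

125 mA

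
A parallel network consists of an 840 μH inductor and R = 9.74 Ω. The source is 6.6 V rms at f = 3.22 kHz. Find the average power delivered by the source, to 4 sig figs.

4.472 W

ω = 2πf = 20230 rad/s
X_L = ωL = 16.99 Ω
Parallel: admittances add. Y = 1/R + 1/(jωL)
Y = (0.1027 − j0.05884) S
|Y| = 0.1183 S → |Z| = 1/|Y| = 8.451 Ω, ∠Z = −∠Y = 29.82°
I = V/|Z| = 781.0 mA
P = VI cos φ = 6.6 × 0.7810 × cos(29.82°) = 4.472 W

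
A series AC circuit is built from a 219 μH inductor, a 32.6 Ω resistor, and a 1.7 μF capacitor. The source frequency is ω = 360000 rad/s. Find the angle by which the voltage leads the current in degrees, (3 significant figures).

X_L = ωL = 78.8 Ω
X_C = 1/(ωC) = 1.63 Ω
Net reactance X = X_L − X_C = 77.2 Ω
Z = 32.6 + j77.2 Ω
|Z| = √(32.6² + 77.2²) = 83.8 Ω
∠Z = arctan(77.2/32.6) = 67.1°

67.1°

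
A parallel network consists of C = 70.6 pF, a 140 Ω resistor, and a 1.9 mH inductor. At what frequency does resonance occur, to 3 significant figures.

435 kHz

ω₀ = 1/√(LC) = 1/√(0.0019 × 7.06e-11) = 2.73e+06 rad/s
f₀ = ω₀/(2π) = 435 kHz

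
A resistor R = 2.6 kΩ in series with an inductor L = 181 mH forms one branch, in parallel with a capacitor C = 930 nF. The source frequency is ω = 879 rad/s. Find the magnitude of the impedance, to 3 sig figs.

X_L = ωL = 159 Ω
X_C = 1/(ωC) = 1220 Ω
Branch 1 (R+jX_L): Z₁ = 2600 + j159 Ω, |Z₁| = 2600 Ω
Branch 2 (−jX_C): Z₂ = −j1220 Ω
Parallel: Z = Z₁Z₂/(Z₁+Z₂), |Z| = 1130 Ω, ∠Z = -64.2°

1130 Ω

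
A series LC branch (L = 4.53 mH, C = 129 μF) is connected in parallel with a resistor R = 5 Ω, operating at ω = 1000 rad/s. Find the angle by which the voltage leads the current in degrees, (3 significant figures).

-57.2°

X_L = ωL = 4.53 Ω
X_C = 1/(ωC) = 7.75 Ω
Branch 1: Z₁ = R = 5.00 Ω
Branch 2 (series LC): Z₂ = j(X_L − X_C) = −j3.22 Ω
Parallel: Z = Z₁Z₂/(Z₁+Z₂), |Z| = 2.71 Ω, ∠Z = -57.2°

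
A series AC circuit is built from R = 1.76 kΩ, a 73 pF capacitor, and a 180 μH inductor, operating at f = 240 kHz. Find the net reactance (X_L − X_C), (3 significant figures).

ω = 2πf = 1.508e+06 rad/s
X_L = ωL = 271 Ω
X_C = 1/(ωC) = 9080 Ω
X = 271 − 9080 = -8810 Ω

-8810 Ω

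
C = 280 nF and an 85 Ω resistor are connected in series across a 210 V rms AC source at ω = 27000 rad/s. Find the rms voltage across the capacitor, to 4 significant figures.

X_C = 1/(ωC) = 132.3 Ω
Z = 85.00 − j132.3 Ω
|Z| = √(85.00² + 132.3²) = 157.2 Ω
I = V/|Z| = 1.336 A
V_C = I·|Z_C| = 1.336 × 132.3 = 176.7 V

176.7 V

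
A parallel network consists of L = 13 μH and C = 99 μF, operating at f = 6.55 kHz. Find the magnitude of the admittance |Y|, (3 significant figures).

ω = 2πf = 41150 rad/s
X_L = ωL = 0.535 Ω
X_C = 1/(ωC) = 0.245 Ω
Parallel: admittances add. Y = 1/(jωL) + jωC
Y = (0 + j2.21) S
|Y| = 2.21 S → |Z| = 1/|Y| = 0.453 Ω, ∠Z = −∠Y = -90.0°

2.21 S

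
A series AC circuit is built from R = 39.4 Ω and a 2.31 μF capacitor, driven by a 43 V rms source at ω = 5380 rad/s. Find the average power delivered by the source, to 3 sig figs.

X_C = 1/(ωC) = 80.5 Ω
Z = 39.4 − j80.5 Ω
|Z| = √(39.4² + 80.5²) = 89.6 Ω
∠Z = arctan(-80.5/39.4) = -63.9°
I = V/|Z| = 480 mA
P = VI cos φ = 43 × 0.480 × cos(-63.9°) = 9.08 W

9.08 W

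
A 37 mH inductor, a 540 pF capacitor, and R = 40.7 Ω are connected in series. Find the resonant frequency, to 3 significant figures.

ω₀ = 1/√(LC) = 1/√(0.037 × 5.4e-10) = 223700 rad/s
f₀ = ω₀/(2π) = 35.6 kHz

35.6 kHz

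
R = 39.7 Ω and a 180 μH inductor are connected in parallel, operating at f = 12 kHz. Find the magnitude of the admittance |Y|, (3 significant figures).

77.9 mS

ω = 2πf = 75400 rad/s
X_L = ωL = 13.6 Ω
Parallel: admittances add. Y = 1/R + 1/(jωL)
Y = (0.0252 − j0.0737) S
|Y| = 0.0779 S → |Z| = 1/|Y| = 12.8 Ω, ∠Z = −∠Y = 71.1°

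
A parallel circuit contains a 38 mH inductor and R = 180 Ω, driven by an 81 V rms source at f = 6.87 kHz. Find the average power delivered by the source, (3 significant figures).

36.4 W

ω = 2πf = 43170 rad/s
X_L = ωL = 1640 Ω
Parallel: admittances add. Y = 1/R + 1/(jωL)
Y = (0.00556 − j0.000610) S
|Y| = 0.00559 S → |Z| = 1/|Y| = 179 Ω, ∠Z = −∠Y = 6.26°
I = V/|Z| = 453 mA
P = VI cos φ = 81 × 0.453 × cos(6.26°) = 36.4 W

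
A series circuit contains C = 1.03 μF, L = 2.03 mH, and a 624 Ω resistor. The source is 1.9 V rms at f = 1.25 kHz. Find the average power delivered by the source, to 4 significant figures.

5.618 mW

ω = 2πf = 7854 rad/s
X_L = ωL = 15.94 Ω
X_C = 1/(ωC) = 123.6 Ω
Net reactance X = X_L − X_C = -107.7 Ω
Z = 624.0 − j107.7 Ω
|Z| = √(624.0² + 107.7²) = 633.2 Ω
∠Z = arctan(-107.7/624.0) = -9.790°
I = V/|Z| = 3.001 mA
P = VI cos φ = 1.9 × 0.003001 × cos(-9.790°) = 5.618 mW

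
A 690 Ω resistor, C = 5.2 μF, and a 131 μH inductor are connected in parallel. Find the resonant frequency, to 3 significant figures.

6.10 kHz

ω₀ = 1/√(LC) = 1/√(0.000131 × 5.2e-06) = 38310 rad/s
f₀ = ω₀/(2π) = 6.10 kHz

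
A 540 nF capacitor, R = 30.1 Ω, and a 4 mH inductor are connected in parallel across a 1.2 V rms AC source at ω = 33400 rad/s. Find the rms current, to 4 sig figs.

X_L = ωL = 133.6 Ω
X_C = 1/(ωC) = 55.44 Ω
Parallel: admittances add. Y = 1/R + 1/(jωL) + jωC
Y = (0.03322 + j0.01055) S
|Y| = 0.03486 S → |Z| = 1/|Y| = 28.69 Ω, ∠Z = −∠Y = -17.62°
I = V/|Z| = 1.2/28.69 = 41.83 mA

41.83 mA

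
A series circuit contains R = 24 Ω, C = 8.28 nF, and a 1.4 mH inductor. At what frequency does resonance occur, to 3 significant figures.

46.7 kHz

ω₀ = 1/√(LC) = 1/√(0.0014 × 8.28e-09) = 293700 rad/s
f₀ = ω₀/(2π) = 46.7 kHz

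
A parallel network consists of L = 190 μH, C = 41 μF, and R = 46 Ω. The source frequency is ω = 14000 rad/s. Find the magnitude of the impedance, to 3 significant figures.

X_L = ωL = 2.66 Ω
X_C = 1/(ωC) = 1.74 Ω
Parallel: admittances add. Y = 1/R + 1/(jωL) + jωC
Y = (0.0217 + j0.198) S
|Y| = 0.199 S → |Z| = 1/|Y| = 5.02 Ω, ∠Z = −∠Y = -83.7°

5.02 Ω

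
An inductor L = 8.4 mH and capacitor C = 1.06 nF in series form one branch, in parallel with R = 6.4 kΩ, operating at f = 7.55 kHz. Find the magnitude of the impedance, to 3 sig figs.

ω = 2πf = 47440 rad/s
X_L = ωL = 398 Ω
X_C = 1/(ωC) = 19900 Ω
Branch 1: Z₁ = R = 6400 Ω
Branch 2 (series LC): Z₂ = j(X_L − X_C) = −j19500 Ω
Parallel: Z = Z₁Z₂/(Z₁+Z₂), |Z| = 6080 Ω, ∠Z = -18.2°

6080 Ω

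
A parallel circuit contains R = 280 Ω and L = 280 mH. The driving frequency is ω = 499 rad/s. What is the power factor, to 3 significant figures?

0.446

X_L = ωL = 140 Ω
Parallel: admittances add. Y = 1/R + 1/(jωL)
Y = (0.00357 − j0.00716) S
|Y| = 0.00800 S → |Z| = 1/|Y| = 125 Ω, ∠Z = −∠Y = 63.5°
cos φ = cos(63.5°) = 0.446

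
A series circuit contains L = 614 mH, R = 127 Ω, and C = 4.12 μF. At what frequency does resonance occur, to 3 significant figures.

ω₀ = 1/√(LC) = 1/√(0.614 × 4.12e-06) = 628.7 rad/s
f₀ = ω₀/(2π) = 100 Hz

100 Hz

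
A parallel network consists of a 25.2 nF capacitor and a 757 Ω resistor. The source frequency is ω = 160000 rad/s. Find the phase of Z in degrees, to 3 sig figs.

-71.9°

X_C = 1/(ωC) = 248 Ω
Parallel: admittances add. Y = 1/R + jωC
Y = (0.00132 + j0.00403) S
|Y| = 0.00424 S → |Z| = 1/|Y| = 236 Ω, ∠Z = −∠Y = -71.9°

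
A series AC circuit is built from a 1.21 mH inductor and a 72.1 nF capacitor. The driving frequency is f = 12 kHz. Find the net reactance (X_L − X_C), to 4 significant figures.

ω = 2πf = 75400 rad/s
X_L = ωL = 91.23 Ω
X_C = 1/(ωC) = 184.0 Ω
X = 91.23 − 184.0 = -92.72 Ω

-92.72 Ω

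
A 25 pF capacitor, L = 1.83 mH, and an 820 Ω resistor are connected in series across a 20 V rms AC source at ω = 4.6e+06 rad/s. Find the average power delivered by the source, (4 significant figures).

X_L = ωL = 8418 Ω
X_C = 1/(ωC) = 8696 Ω
Net reactance X = X_L − X_C = -277.7 Ω
Z = 820.0 − j277.7 Ω
|Z| = √(820.0² + 277.7²) = 865.7 Ω
∠Z = arctan(-277.7/820.0) = -18.71°
I = V/|Z| = 23.10 mA
P = VI cos φ = 20 × 0.02310 × cos(-18.71°) = 437.6 mW

437.6 mW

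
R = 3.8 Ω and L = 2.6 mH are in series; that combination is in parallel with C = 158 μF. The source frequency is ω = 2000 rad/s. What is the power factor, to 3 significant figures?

0.433

X_L = ωL = 5.20 Ω
X_C = 1/(ωC) = 3.16 Ω
Branch 1 (R+jX_L): Z₁ = 3.80 + j5.20 Ω, |Z₁| = 6.44 Ω
Branch 2 (−jX_C): Z₂ = −j3.16 Ω
Parallel: Z = Z₁Z₂/(Z₁+Z₂), |Z| = 4.73 Ω, ∠Z = -64.3°
cos φ = cos(-64.3°) = 0.433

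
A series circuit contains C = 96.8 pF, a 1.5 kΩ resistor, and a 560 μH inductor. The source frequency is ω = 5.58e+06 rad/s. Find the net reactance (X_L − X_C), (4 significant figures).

X_L = ωL = 3125 Ω
X_C = 1/(ωC) = 1851 Ω
X = 3125 − 1851 = 1273 Ω

1273 Ω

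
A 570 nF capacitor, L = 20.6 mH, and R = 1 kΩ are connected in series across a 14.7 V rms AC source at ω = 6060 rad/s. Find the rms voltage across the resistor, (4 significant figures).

14.50 V

X_L = ωL = 124.8 Ω
X_C = 1/(ωC) = 289.5 Ω
Net reactance X = X_L − X_C = -164.7 Ω
Z = 1000 − j164.7 Ω
|Z| = √(1000² + 164.7²) = 1013 Ω
I = V/|Z| = 14.50 mA
V_R = I·|Z_R| = 0.01450 × 1000 = 14.50 V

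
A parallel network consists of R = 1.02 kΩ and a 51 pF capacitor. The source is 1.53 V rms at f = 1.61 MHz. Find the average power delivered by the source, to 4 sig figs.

ω = 2πf = 1.012e+07 rad/s
X_C = 1/(ωC) = 1938 Ω
Parallel: admittances add. Y = 1/R + jωC
Y = (0.0009804 + j0.0005159) S
|Y| = 0.001108 S → |Z| = 1/|Y| = 902.6 Ω, ∠Z = −∠Y = -27.75°
I = V/|Z| = 1.695 mA
P = VI cos φ = 1.53 × 0.001695 × cos(-27.75°) = 2.295 mW

2.295 mW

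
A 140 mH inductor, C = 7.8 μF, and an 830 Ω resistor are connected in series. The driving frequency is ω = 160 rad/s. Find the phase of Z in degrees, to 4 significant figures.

-43.18°

X_L = ωL = 22.40 Ω
X_C = 1/(ωC) = 801.3 Ω
Net reactance X = X_L − X_C = -778.9 Ω
Z = 830.0 − j778.9 Ω
|Z| = √(830.0² + 778.9²) = 1138 Ω
∠Z = arctan(-778.9/830.0) = -43.18°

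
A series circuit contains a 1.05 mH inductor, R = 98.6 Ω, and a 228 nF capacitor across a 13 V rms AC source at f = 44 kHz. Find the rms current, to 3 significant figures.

ω = 2πf = 276500 rad/s
X_L = ωL = 290 Ω
X_C = 1/(ωC) = 15.9 Ω
Net reactance X = X_L − X_C = 274 Ω
Z = 98.6 + j274 Ω
|Z| = √(98.6² + 274²) = 292 Ω
I = V/|Z| = 13/292 = 44.6 mA

44.6 mA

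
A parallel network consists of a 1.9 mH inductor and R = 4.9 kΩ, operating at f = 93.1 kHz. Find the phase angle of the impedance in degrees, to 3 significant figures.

ω = 2πf = 585000 rad/s
X_L = ωL = 1110 Ω
Parallel: admittances add. Y = 1/R + 1/(jωL)
Y = (0.000204 − j0.000900) S
|Y| = 0.000923 S → |Z| = 1/|Y| = 1080 Ω, ∠Z = −∠Y = 77.2°

77.2°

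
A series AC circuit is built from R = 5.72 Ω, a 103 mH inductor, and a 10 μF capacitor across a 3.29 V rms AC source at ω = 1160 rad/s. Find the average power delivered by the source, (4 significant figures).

54.32 mW

X_L = ωL = 119.5 Ω
X_C = 1/(ωC) = 86.21 Ω
Net reactance X = X_L − X_C = 33.27 Ω
Z = 5.720 + j33.27 Ω
|Z| = √(5.720² + 33.27²) = 33.76 Ω
∠Z = arctan(33.27/5.720) = 80.25°
I = V/|Z| = 97.45 mA
P = VI cos φ = 3.29 × 0.09745 × cos(80.25°) = 54.32 mW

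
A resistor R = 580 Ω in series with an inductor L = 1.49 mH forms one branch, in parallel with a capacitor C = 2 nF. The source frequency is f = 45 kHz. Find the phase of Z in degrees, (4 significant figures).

ω = 2πf = 282700 rad/s
X_L = ωL = 421.3 Ω
X_C = 1/(ωC) = 1768 Ω
Branch 1 (R+jX_L): Z₁ = 580.0 + j421.3 Ω, |Z₁| = 716.9 Ω
Branch 2 (−jX_C): Z₂ = −j1768 Ω
Parallel: Z = Z₁Z₂/(Z₁+Z₂), |Z| = 864.3 Ω, ∠Z = 12.70°

12.70°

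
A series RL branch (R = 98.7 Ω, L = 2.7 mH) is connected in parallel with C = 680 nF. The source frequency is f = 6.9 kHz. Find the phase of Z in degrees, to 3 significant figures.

ω = 2πf = 43350 rad/s
X_L = ωL = 117 Ω
X_C = 1/(ωC) = 33.9 Ω
Branch 1 (R+jX_L): Z₁ = 98.7 + j117 Ω, |Z₁| = 153 Ω
Branch 2 (−jX_C): Z₂ = −j33.9 Ω
Parallel: Z = Z₁Z₂/(Z₁+Z₂), |Z| = 40.2 Ω, ∠Z = -80.2°

-80.2°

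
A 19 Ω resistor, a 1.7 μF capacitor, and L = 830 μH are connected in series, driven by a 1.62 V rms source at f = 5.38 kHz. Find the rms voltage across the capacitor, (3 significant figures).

ω = 2πf = 33800 rad/s
X_L = ωL = 28.1 Ω
X_C = 1/(ωC) = 17.4 Ω
Net reactance X = X_L − X_C = 10.7 Ω
Z = 19.0 + j10.7 Ω
|Z| = √(19.0² + 10.7²) = 21.8 Ω
I = V/|Z| = 74.4 mA
V_C = I·|Z_C| = 0.0744 × 17.4 = 1.29 V

1.29 V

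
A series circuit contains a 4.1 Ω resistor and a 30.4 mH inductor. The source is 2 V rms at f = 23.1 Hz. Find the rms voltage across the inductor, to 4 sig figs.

1.465 V

ω = 2πf = 145.1 rad/s
X_L = ωL = 4.412 Ω
Z = 4.100 + j4.412 Ω
|Z| = √(4.100² + 4.412²) = 6.023 Ω
I = V/|Z| = 332.1 mA
V_L = I·|Z_L| = 0.3321 × 4.412 = 1.465 V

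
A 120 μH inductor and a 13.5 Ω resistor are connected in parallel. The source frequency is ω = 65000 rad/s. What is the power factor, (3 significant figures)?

X_L = ωL = 7.80 Ω
Parallel: admittances add. Y = 1/R + 1/(jωL)
Y = (0.0741 − j0.128) S
|Y| = 0.148 S → |Z| = 1/|Y| = 6.75 Ω, ∠Z = −∠Y = 60.0°
cos φ = cos(60.0°) = 0.500

0.500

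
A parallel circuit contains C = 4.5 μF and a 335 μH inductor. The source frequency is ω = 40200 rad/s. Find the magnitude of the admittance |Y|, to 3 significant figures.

X_L = ωL = 13.5 Ω
X_C = 1/(ωC) = 5.53 Ω
Parallel: admittances add. Y = 1/(jωL) + jωC
Y = (0 + j0.107) S
|Y| = 0.107 S → |Z| = 1/|Y| = 9.38 Ω, ∠Z = −∠Y = -90.0°

107 mS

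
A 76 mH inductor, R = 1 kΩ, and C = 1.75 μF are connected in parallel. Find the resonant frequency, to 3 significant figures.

ω₀ = 1/√(LC) = 1/√(0.076 × 1.75e-06) = 2742 rad/s
f₀ = ω₀/(2π) = 436 Hz

436 Hz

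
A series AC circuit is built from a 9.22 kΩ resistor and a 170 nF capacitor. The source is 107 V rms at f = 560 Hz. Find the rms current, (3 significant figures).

11.4 mA

ω = 2πf = 3519 rad/s
X_C = 1/(ωC) = 1670 Ω
Z = 9220 − j1670 Ω
|Z| = √(9220² + 1670²) = 9370 Ω
I = V/|Z| = 107/9370 = 11.4 mA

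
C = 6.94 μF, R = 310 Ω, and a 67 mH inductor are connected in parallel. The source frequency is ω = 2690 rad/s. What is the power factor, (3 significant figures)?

0.239

X_L = ωL = 180 Ω
X_C = 1/(ωC) = 53.6 Ω
Parallel: admittances add. Y = 1/R + 1/(jωL) + jωC
Y = (0.00323 + j0.0131) S
|Y| = 0.0135 S → |Z| = 1/|Y| = 74.0 Ω, ∠Z = −∠Y = -76.2°
cos φ = cos(-76.2°) = 0.239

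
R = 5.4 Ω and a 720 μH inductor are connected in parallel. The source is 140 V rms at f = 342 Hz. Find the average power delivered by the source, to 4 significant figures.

3.630 kW

ω = 2πf = 2149 rad/s
X_L = ωL = 1.547 Ω
Parallel: admittances add. Y = 1/R + 1/(jωL)
Y = (0.1852 − j0.6463) S
|Y| = 0.6723 S → |Z| = 1/|Y| = 1.487 Ω, ∠Z = −∠Y = 74.01°
I = V/|Z| = 94.13 A
P = VI cos φ = 140 × 94.13 × cos(74.01°) = 3.630 kW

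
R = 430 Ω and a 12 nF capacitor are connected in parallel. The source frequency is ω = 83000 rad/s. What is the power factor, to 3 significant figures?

0.919

X_C = 1/(ωC) = 1000 Ω
Parallel: admittances add. Y = 1/R + jωC
Y = (0.00233 + j0.000996) S
|Y| = 0.00253 S → |Z| = 1/|Y| = 395 Ω, ∠Z = −∠Y = -23.2°
cos φ = cos(-23.2°) = 0.919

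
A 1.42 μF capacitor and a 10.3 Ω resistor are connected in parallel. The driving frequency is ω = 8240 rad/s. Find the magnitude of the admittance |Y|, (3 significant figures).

97.8 mS

X_C = 1/(ωC) = 85.5 Ω
Parallel: admittances add. Y = 1/R + jωC
Y = (0.0971 + j0.0117) S
|Y| = 0.0978 S → |Z| = 1/|Y| = 10.2 Ω, ∠Z = −∠Y = -6.87°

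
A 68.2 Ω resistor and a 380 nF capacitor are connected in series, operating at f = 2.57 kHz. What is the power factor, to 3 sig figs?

0.386

ω = 2πf = 16150 rad/s
X_C = 1/(ωC) = 163 Ω
Z = 68.2 − j163 Ω
|Z| = √(68.2² + 163²) = 177 Ω
∠Z = arctan(-163/68.2) = -67.3°
cos φ = cos(-67.3°) = 0.386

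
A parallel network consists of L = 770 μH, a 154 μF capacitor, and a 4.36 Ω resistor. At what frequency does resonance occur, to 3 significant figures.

462 Hz

ω₀ = 1/√(LC) = 1/√(0.00077 × 0.000154) = 2904 rad/s
f₀ = ω₀/(2π) = 462 Hz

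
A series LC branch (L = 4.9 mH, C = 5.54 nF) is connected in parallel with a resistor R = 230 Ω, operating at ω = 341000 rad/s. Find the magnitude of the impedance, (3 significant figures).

X_L = ωL = 1670 Ω
X_C = 1/(ωC) = 529 Ω
Branch 1: Z₁ = R = 230 Ω
Branch 2 (series LC): Z₂ = j(X_L − X_C) = j1140 Ω
Parallel: Z = Z₁Z₂/(Z₁+Z₂), |Z| = 225 Ω, ∠Z = 11.4°

225 Ω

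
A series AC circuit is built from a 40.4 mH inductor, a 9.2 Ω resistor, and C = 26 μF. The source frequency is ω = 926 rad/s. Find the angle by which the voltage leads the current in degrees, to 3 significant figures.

X_L = ωL = 37.4 Ω
X_C = 1/(ωC) = 41.5 Ω
Net reactance X = X_L − X_C = -4.12 Ω
Z = 9.20 − j4.12 Ω
|Z| = √(9.20² + 4.12²) = 10.1 Ω
∠Z = arctan(-4.12/9.20) = -24.1°

-24.1°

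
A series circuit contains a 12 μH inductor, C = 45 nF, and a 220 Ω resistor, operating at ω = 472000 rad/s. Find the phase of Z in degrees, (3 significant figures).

X_L = ωL = 5.66 Ω
X_C = 1/(ωC) = 47.1 Ω
Net reactance X = X_L − X_C = -41.4 Ω
Z = 220 − j41.4 Ω
|Z| = √(220² + 41.4²) = 224 Ω
∠Z = arctan(-41.4/220) = -10.7°

-10.7°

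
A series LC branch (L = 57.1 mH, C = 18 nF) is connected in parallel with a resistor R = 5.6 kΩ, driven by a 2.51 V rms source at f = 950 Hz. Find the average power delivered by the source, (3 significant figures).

1.13 mW

ω = 2πf = 5969 rad/s
X_L = ωL = 341 Ω
X_C = 1/(ωC) = 9310 Ω
Branch 1: Z₁ = R = 5600 Ω
Branch 2 (series LC): Z₂ = j(X_L − X_C) = −j8970 Ω
Parallel: Z = Z₁Z₂/(Z₁+Z₂), |Z| = 4750 Ω, ∠Z = -32.0°
I = V/|Z| = 528 μA
P = VI cos φ = 2.51 × 0.000528 × cos(-32.0°) = 1.13 mW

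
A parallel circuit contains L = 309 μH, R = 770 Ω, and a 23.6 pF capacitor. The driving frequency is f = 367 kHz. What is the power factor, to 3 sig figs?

ω = 2πf = 2.306e+06 rad/s
X_L = ωL = 713 Ω
X_C = 1/(ωC) = 18400 Ω
Parallel: admittances add. Y = 1/R + 1/(jωL) + jωC
Y = (0.00130 − j0.00135) S
|Y| = 0.00187 S → |Z| = 1/|Y| = 534 Ω, ∠Z = −∠Y = 46.1°
cos φ = cos(46.1°) = 0.694

0.694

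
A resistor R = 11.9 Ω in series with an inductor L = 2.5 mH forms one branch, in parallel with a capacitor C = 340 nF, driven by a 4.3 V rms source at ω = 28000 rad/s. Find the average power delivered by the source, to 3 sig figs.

43.6 mW

X_L = ωL = 70.0 Ω
X_C = 1/(ωC) = 105 Ω
Branch 1 (R+jX_L): Z₁ = 11.9 + j70.0 Ω, |Z₁| = 71.0 Ω
Branch 2 (−jX_C): Z₂ = −j105 Ω
Parallel: Z = Z₁Z₂/(Z₁+Z₂), |Z| = 202 Ω, ∠Z = 61.6°
I = V/|Z| = 21.3 mA
P = VI cos φ = 4.3 × 0.0213 × cos(61.6°) = 43.6 mW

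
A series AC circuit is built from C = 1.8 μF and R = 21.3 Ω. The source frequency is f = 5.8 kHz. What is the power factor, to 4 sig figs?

ω = 2πf = 36440 rad/s
X_C = 1/(ωC) = 15.24 Ω
Z = 21.30 − j15.24 Ω
|Z| = √(21.30² + 15.24²) = 26.19 Ω
∠Z = arctan(-15.24/21.30) = -35.59°
cos φ = cos(-35.59°) = 0.8132

0.8132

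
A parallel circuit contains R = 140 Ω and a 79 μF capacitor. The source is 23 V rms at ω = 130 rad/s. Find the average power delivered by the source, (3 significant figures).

3.78 W

X_C = 1/(ωC) = 97.4 Ω
Parallel: admittances add. Y = 1/R + jωC
Y = (0.00714 + j0.0103) S
|Y| = 0.0125 S → |Z| = 1/|Y| = 79.9 Ω, ∠Z = −∠Y = -55.2°
I = V/|Z| = 288 mA
P = VI cos φ = 23 × 0.288 × cos(-55.2°) = 3.78 W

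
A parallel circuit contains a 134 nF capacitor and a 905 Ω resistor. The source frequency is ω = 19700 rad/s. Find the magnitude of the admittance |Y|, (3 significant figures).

X_C = 1/(ωC) = 379 Ω
Parallel: admittances add. Y = 1/R + jωC
Y = (0.00110 + j0.00264) S
|Y| = 0.00286 S → |Z| = 1/|Y| = 349 Ω, ∠Z = −∠Y = -67.3°

2.86 mS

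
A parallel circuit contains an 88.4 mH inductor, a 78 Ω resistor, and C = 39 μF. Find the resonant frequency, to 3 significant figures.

ω₀ = 1/√(LC) = 1/√(0.0884 × 3.9e-05) = 538.6 rad/s
f₀ = ω₀/(2π) = 85.7 Hz

85.7 Hz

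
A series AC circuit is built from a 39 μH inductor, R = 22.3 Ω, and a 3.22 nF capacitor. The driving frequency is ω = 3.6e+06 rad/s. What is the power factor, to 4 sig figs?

X_L = ωL = 140.4 Ω
X_C = 1/(ωC) = 86.27 Ω
Net reactance X = X_L − X_C = 54.13 Ω
Z = 22.30 + j54.13 Ω
|Z| = √(22.30² + 54.13²) = 58.55 Ω
∠Z = arctan(54.13/22.30) = 67.61°
cos φ = cos(67.61°) = 0.3809

0.3809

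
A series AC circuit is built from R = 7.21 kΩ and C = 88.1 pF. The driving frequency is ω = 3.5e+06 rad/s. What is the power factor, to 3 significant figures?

0.912

X_C = 1/(ωC) = 3240 Ω
Z = 7210 − j3240 Ω
|Z| = √(7210² + 3240²) = 7910 Ω
∠Z = arctan(-3240/7210) = -24.2°
cos φ = cos(-24.2°) = 0.912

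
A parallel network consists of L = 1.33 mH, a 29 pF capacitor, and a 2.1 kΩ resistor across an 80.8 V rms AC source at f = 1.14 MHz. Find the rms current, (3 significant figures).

ω = 2πf = 7.163e+06 rad/s
X_L = ωL = 9530 Ω
X_C = 1/(ωC) = 4810 Ω
Parallel: admittances add. Y = 1/R + 1/(jωL) + jωC
Y = (0.000476 + j0.000103) S
|Y| = 0.000487 S → |Z| = 1/|Y| = 2050 Ω, ∠Z = −∠Y = -12.2°
I = V/|Z| = 80.8/2050 = 39.4 mA

39.4 mA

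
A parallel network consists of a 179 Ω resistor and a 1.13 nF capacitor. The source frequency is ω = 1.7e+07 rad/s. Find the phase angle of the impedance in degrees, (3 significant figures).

-73.8°

X_C = 1/(ωC) = 52.1 Ω
Parallel: admittances add. Y = 1/R + jωC
Y = (0.00559 + j0.0192) S
|Y| = 0.0200 S → |Z| = 1/|Y| = 50.0 Ω, ∠Z = −∠Y = -73.8°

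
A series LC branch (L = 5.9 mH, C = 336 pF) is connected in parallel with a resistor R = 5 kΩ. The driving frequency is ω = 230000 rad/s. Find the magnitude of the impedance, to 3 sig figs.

4590 Ω

X_L = ωL = 1360 Ω
X_C = 1/(ωC) = 12900 Ω
Branch 1: Z₁ = R = 5000 Ω
Branch 2 (series LC): Z₂ = j(X_L − X_C) = −j11600 Ω
Parallel: Z = Z₁Z₂/(Z₁+Z₂), |Z| = 4590 Ω, ∠Z = -23.3°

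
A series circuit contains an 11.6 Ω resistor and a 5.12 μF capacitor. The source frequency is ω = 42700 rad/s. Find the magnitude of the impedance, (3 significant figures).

12.5 Ω

X_C = 1/(ωC) = 4.57 Ω
Z = 11.6 − j4.57 Ω
|Z| = √(11.6² + 4.57²) = 12.5 Ω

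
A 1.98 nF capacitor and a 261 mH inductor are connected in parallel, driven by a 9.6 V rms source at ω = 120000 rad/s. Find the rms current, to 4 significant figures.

1.974 mA

X_L = ωL = 31320 Ω
X_C = 1/(ωC) = 4209 Ω
Parallel: admittances add. Y = 1/(jωL) + jωC
Y = (0 + j0.0002057) S
|Y| = 0.0002057 S → |Z| = 1/|Y| = 4862 Ω, ∠Z = −∠Y = -90.00°
I = V/|Z| = 9.6/4862 = 1.974 mA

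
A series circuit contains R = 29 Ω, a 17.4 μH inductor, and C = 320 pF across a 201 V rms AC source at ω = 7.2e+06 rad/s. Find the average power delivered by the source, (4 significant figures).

12.18 W

X_L = ωL = 125.3 Ω
X_C = 1/(ωC) = 434.0 Ω
Net reactance X = X_L − X_C = -308.7 Ω
Z = 29.00 − j308.7 Ω
|Z| = √(29.00² + 308.7²) = 310.1 Ω
∠Z = arctan(-308.7/29.00) = -84.63°
I = V/|Z| = 648.2 mA
P = VI cos φ = 201 × 0.6482 × cos(-84.63°) = 12.18 W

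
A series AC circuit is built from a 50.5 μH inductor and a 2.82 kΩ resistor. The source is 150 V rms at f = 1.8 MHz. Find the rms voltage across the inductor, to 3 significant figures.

29.8 V

ω = 2πf = 1.131e+07 rad/s
X_L = ωL = 571 Ω
Z = 2820 + j571 Ω
|Z| = √(2820² + 571²) = 2880 Ω
I = V/|Z| = 52.1 mA
V_L = I·|Z_L| = 0.0521 × 571 = 29.8 V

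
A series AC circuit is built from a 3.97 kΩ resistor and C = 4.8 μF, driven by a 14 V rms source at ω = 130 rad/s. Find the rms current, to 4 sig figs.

X_C = 1/(ωC) = 1603 Ω
Z = 3970 − j1603 Ω
|Z| = √(3970² + 1603²) = 4281 Ω
I = V/|Z| = 14/4281 = 3.270 mA

3.270 mA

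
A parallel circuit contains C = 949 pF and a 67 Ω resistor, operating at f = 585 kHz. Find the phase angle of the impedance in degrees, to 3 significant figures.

-13.2°

ω = 2πf = 3.676e+06 rad/s
X_C = 1/(ωC) = 287 Ω
Parallel: admittances add. Y = 1/R + jωC
Y = (0.0149 + j0.00349) S
|Y| = 0.0153 S → |Z| = 1/|Y| = 65.2 Ω, ∠Z = −∠Y = -13.2°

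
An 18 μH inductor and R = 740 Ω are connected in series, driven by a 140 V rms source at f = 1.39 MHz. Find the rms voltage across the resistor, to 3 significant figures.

ω = 2πf = 8.734e+06 rad/s
X_L = ωL = 157 Ω
Z = 740 + j157 Ω
|Z| = √(740² + 157²) = 757 Ω
I = V/|Z| = 185 mA
V_R = I·|Z_R| = 0.185 × 740 = 137 V

137 V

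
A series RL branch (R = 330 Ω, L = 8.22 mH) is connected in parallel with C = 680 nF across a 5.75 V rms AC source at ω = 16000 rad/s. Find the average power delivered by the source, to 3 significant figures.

X_L = ωL = 132 Ω
X_C = 1/(ωC) = 91.9 Ω
Branch 1 (R+jX_L): Z₁ = 330 + j132 Ω, |Z₁| = 355 Ω
Branch 2 (−jX_C): Z₂ = −j91.9 Ω
Parallel: Z = Z₁Z₂/(Z₁+Z₂), |Z| = 98.2 Ω, ∠Z = -75.1°
I = V/|Z| = 58.5 mA
P = VI cos φ = 5.75 × 0.0585 × cos(-75.1°) = 86.5 mW

86.5 mW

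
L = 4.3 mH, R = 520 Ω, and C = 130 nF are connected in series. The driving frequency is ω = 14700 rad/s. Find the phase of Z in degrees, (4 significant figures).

-41.50°

X_L = ωL = 63.21 Ω
X_C = 1/(ωC) = 523.3 Ω
Net reactance X = X_L − X_C = -460.1 Ω
Z = 520.0 − j460.1 Ω
|Z| = √(520.0² + 460.1²) = 694.3 Ω
∠Z = arctan(-460.1/520.0) = -41.50°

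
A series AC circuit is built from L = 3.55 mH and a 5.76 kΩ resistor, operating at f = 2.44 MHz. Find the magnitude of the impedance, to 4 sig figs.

54730 Ω

ω = 2πf = 1.533e+07 rad/s
X_L = ωL = 54420 Ω
Z = 5760 + j54420 Ω
|Z| = √(5760² + 54420²) = 54730 Ω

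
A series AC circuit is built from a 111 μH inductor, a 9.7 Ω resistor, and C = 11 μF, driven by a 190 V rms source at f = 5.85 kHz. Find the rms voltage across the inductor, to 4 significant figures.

ω = 2πf = 36760 rad/s
X_L = ωL = 4.080 Ω
X_C = 1/(ωC) = 2.473 Ω
Net reactance X = X_L − X_C = 1.607 Ω
Z = 9.700 + j1.607 Ω
|Z| = √(9.700² + 1.607²) = 9.832 Ω
I = V/|Z| = 19.32 A
V_L = I·|Z_L| = 19.32 × 4.080 = 78.84 V

78.84 V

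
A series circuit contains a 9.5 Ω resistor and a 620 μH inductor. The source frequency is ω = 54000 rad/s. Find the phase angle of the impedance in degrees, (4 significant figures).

74.16°

X_L = ωL = 33.48 Ω
Z = 9.500 + j33.48 Ω
|Z| = √(9.500² + 33.48²) = 34.80 Ω
∠Z = arctan(33.48/9.500) = 74.16°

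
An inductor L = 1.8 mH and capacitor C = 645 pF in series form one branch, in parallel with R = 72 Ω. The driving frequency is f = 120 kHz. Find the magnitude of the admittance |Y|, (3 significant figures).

ω = 2πf = 754000 rad/s
X_L = ωL = 1360 Ω
X_C = 1/(ωC) = 2060 Ω
Branch 1: Z₁ = R = 72.0 Ω
Branch 2 (series LC): Z₂ = j(X_L − X_C) = −j699 Ω
Parallel: Z = Z₁Z₂/(Z₁+Z₂), |Z| = 71.6 Ω, ∠Z = -5.88°
|Y| = 1/|Z| = 14.0 mS

14.0 mS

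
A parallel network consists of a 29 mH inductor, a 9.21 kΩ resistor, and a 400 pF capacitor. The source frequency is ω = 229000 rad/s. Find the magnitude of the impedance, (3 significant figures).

X_L = ωL = 6640 Ω
X_C = 1/(ωC) = 10900 Ω
Parallel: admittances add. Y = 1/R + 1/(jωL) + jωC
Y = (0.000109 − j5.9e-05) S
|Y| = 0.000124 S → |Z| = 1/|Y| = 8090 Ω, ∠Z = −∠Y = 28.5°

8090 Ω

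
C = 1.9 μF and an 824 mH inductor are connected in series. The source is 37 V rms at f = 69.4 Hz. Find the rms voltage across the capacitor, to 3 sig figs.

ω = 2πf = 436.1 rad/s
X_L = ωL = 359 Ω
X_C = 1/(ωC) = 1210 Ω
Net reactance X = X_L − X_C = -848 Ω
Z = − j848 Ω
|Z| = √(0² + 848²) = 848 Ω
I = V/|Z| = 43.6 mA
V_C = I·|Z_C| = 0.0436 × 1210 = 52.7 V

52.7 V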